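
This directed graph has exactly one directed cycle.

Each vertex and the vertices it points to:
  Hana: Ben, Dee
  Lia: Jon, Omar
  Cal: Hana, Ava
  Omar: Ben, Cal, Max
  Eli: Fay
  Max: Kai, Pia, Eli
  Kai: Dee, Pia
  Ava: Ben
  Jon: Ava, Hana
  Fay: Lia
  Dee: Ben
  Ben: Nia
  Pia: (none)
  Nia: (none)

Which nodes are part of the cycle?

DFS with gray/black marking from Lia:
Lia gray
  Jon gray
    Ava gray
      Ben gray
        Nia gray
        Nia black
      Ben black
    Ava black
    Hana gray
      Hana→Ben: Ben black — skip
      Dee gray
        Dee→Ben: Ben black — skip
      Dee black
    Hana black
  Jon black
  Omar gray
    Omar→Ben: Ben black — skip
    Cal gray
      Cal→Hana: Hana black — skip
      Cal→Ava: Ava black — skip
    Cal black
    Max gray
      Kai gray
        Kai→Dee: Dee black — skip
        Pia gray
        Pia black
      Kai black
      Max→Pia: Pia black — skip
      Eli gray
        Fay gray
          Fay→Lia: Lia is gray → back edge
Back edge closes the cycle Lia → Omar → Max → Eli → Fay → Lia; its vertices are {Eli, Fay, Lia, Max, Omar}.

Eli, Fay, Lia, Max, Omar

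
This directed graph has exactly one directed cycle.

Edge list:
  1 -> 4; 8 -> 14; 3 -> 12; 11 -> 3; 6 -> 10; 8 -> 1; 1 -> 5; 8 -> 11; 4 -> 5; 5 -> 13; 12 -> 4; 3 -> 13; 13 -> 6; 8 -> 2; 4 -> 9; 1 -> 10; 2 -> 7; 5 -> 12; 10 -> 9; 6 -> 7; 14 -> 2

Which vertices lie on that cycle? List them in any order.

4, 5, 12

DFS with gray/black marking from 4:
4 gray
  5 gray
    12 gray
      12→4: 4 is gray → back edge
Back edge closes the cycle 4 → 5 → 12 → 4; its vertices are {4, 5, 12}.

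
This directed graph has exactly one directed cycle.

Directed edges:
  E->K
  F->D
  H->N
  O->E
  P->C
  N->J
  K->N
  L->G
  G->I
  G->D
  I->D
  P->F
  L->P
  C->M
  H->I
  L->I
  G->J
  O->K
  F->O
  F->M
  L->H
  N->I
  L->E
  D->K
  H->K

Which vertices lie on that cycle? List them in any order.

DFS with gray/black marking from N:
N gray
  I gray
    D gray
      K gray
        K→N: N is gray → back edge
Back edge closes the cycle N → I → D → K → N; its vertices are {D, I, K, N}.

D, I, K, N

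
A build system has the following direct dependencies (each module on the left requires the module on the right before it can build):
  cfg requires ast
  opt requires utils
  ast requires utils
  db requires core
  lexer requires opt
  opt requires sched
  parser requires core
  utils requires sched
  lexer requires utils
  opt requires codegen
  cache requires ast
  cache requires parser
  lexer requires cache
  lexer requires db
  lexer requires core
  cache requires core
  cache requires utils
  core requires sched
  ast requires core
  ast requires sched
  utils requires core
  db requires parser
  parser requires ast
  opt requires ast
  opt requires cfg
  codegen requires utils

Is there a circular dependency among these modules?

DFS with white/gray/black marking, starting from db:
db gray
  parser gray
    core gray
      sched gray
      sched black
    core black
    ast gray
      ast→sched: sched black — skip
      utils gray
        utils→core: core black — skip
        utils→sched: sched black — skip
      utils black
      ast→core: core black — skip
    ast black
  parser black
  db→core: core black — skip
db black
lexer gray
  cache gray
    cache→parser: parser black — skip
    cache→utils: utils black — skip
    cache→ast: ast black — skip
    cache→core: core black — skip
  cache black
  lexer→core: core black — skip
  lexer→db: db black — skip
  lexer→utils: utils black — skip
  opt gray
    codegen gray
      codegen→utils: utils black — skip
    codegen black
    opt→sched: sched black — skip
    opt→ast: ast black — skip
    cfg gray
      cfg→ast: ast black — skip
    cfg black
    opt→utils: utils black — skip
  opt black
lexer black
Every edge goes to a white or black vertex — no back edge, so the graph is acyclic.

No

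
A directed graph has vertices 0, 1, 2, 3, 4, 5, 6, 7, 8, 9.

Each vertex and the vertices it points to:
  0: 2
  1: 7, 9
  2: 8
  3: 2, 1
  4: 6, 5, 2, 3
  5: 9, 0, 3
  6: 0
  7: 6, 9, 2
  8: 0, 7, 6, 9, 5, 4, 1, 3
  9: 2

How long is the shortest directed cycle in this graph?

For each vertex v, BFS finds the shortest path from v back to v.
The shortest such closed walk is 8 → 0 → 2 → 8, length 3.

3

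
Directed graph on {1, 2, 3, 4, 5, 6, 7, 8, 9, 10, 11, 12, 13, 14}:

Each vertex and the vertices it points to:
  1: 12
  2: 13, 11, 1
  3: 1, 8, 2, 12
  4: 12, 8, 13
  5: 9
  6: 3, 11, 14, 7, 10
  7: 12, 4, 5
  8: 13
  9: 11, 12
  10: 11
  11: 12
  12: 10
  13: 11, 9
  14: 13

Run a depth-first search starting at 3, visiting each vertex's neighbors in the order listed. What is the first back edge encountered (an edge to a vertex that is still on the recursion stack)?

DFS from 3 (visiting each vertex's neighbors in the order listed); mark gray on enter, black on exit:
3 gray
  1 gray
    12 gray
      10 gray
        11 gray
          11→12: 12 is gray → back edge
First back edge: 11 → 12.

11->12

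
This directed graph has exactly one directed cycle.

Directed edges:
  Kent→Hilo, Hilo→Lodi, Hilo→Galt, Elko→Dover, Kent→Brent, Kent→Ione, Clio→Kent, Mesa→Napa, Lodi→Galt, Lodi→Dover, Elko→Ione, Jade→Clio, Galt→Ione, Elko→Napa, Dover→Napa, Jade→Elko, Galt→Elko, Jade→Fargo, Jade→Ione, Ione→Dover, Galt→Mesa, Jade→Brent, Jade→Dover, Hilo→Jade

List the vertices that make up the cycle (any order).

Clio, Hilo, Jade, Kent

DFS with gray/black marking from Hilo:
Hilo gray
  Lodi gray
    Galt gray
      Mesa gray
        Napa gray
        Napa black
      Mesa black
      Elko gray
        Elko→Napa: Napa black — skip
        Dover gray
          Dover→Napa: Napa black — skip
        Dover black
        Ione gray
          Ione→Dover: Dover black — skip
        Ione black
      Elko black
      Galt→Ione: Ione black — skip
    Galt black
    Lodi→Dover: Dover black — skip
  Lodi black
  Hilo→Galt: Galt black — skip
  Jade gray
    Jade→Elko: Elko black — skip
    Brent gray
    Brent black
    Fargo gray
    Fargo black
    Jade→Ione: Ione black — skip
    Jade→Dover: Dover black — skip
    Clio gray
      Kent gray
        Kent→Ione: Ione black — skip
        Kent→Hilo: Hilo is gray → back edge
Back edge closes the cycle Hilo → Jade → Clio → Kent → Hilo; its vertices are {Clio, Hilo, Jade, Kent}.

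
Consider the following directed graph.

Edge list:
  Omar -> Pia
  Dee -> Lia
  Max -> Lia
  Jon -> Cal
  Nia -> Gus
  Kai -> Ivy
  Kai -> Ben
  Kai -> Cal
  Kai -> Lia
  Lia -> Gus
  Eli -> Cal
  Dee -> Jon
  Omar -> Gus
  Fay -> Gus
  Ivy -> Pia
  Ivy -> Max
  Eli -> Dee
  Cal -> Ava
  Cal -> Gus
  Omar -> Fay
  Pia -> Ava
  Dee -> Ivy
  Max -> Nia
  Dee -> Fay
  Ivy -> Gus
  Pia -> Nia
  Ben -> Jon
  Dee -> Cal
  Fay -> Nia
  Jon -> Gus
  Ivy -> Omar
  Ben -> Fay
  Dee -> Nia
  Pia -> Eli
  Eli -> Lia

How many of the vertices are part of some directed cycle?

A vertex is on a directed cycle iff it belongs to a strongly connected component of size ≥ 2 (or has a self-loop).
The vertices on cycles are {Dee, Eli, Ivy, Pia, Omar} — 5 in total.

5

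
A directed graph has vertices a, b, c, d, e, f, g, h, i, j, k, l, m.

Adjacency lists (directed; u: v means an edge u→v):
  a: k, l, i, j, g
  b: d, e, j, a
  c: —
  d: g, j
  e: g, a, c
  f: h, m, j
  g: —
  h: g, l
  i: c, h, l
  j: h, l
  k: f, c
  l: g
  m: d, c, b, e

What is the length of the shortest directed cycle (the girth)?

For each vertex v, BFS finds the shortest path from v back to v.
The shortest such closed walk is b → a → k → f → m → b, length 5.

5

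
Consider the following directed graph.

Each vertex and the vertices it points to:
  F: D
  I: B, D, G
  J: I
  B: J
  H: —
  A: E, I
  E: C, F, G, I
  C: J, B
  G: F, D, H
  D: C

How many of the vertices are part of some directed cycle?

A vertex is on a directed cycle iff it belongs to a strongly connected component of size ≥ 2 (or has a self-loop).
The vertices on cycles are {B, C, D, F, G, I, J} — 7 in total.

7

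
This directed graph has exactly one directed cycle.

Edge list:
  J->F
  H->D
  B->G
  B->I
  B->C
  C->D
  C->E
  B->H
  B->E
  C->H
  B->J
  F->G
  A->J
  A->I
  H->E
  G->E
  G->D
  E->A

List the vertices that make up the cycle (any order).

A, E, F, G, J

DFS with gray/black marking from J:
J gray
  F gray
    G gray
      E gray
        A gray
          A→J: J is gray → back edge
Back edge closes the cycle J → F → G → E → A → J; its vertices are {A, E, F, G, J}.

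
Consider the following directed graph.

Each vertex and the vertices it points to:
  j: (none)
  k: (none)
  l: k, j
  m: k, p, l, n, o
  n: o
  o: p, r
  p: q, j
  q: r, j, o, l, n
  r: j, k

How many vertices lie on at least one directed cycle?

4

A vertex is on a directed cycle iff it belongs to a strongly connected component of size ≥ 2 (or has a self-loop).
The vertices on cycles are {n, o, p, q} — 4 in total.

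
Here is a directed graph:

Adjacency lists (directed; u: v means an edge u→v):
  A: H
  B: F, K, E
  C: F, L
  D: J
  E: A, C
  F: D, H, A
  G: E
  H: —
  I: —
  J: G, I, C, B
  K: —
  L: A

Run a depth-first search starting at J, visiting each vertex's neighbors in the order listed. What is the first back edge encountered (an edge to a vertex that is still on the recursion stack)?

D→J

DFS from J (visiting each vertex's neighbors in the order listed); mark gray on enter, black on exit:
J gray
  G gray
    E gray
      A gray
        H gray
        H black
      A black
      C gray
        F gray
          D gray
            D→J: J is gray → back edge
First back edge: D → J.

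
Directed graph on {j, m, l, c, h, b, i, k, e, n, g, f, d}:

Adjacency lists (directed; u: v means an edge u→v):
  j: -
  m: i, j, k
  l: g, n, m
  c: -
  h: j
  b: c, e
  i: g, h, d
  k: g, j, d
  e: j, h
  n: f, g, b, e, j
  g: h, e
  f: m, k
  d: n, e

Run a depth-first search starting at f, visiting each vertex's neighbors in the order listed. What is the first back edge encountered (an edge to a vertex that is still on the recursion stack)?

n→f

DFS from f (visiting each vertex's neighbors in the order listed); mark gray on enter, black on exit:
f gray
  m gray
    i gray
      g gray
        h gray
          j gray
          j black
        h black
        e gray
          e→j: j black — skip
          e→h: h black — skip
        e black
      g black
      i→h: h black — skip
      d gray
        n gray
          n→f: f is gray → back edge
First back edge: n → f.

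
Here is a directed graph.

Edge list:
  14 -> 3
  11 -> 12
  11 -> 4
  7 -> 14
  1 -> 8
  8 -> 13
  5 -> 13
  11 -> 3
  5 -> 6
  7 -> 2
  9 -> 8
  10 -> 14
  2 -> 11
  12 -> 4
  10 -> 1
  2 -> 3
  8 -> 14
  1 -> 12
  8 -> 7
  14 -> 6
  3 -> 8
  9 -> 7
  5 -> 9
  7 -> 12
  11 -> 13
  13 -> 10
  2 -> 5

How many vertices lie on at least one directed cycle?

11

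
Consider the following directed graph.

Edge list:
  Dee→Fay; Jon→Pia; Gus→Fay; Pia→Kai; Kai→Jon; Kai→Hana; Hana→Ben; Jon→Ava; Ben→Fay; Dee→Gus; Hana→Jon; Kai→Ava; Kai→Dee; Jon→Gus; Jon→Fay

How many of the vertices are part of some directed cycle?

4

A vertex is on a directed cycle iff it belongs to a strongly connected component of size ≥ 2 (or has a self-loop).
The vertices on cycles are {Jon, Kai, Pia, Hana} — 4 in total.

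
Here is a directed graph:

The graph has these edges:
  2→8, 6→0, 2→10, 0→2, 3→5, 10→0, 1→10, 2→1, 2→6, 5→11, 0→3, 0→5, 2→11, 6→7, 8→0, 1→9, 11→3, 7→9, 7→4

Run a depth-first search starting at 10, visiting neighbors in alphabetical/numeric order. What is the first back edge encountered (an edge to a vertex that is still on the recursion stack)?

DFS from 10 (visiting neighbors in alphabetical/numeric order); mark gray on enter, black on exit:
10 gray
  0 gray
    2 gray
      1 gray
        9 gray
        9 black
        1→10: 10 is gray → back edge
First back edge: 1 → 10.

1->10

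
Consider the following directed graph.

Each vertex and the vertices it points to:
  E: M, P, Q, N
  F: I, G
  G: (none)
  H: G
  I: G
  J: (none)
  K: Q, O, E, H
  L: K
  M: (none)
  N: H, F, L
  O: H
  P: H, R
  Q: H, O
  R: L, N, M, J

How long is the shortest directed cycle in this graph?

For each vertex v, BFS finds the shortest path from v back to v.
The shortest such closed walk is N → L → K → E → N, length 4.

4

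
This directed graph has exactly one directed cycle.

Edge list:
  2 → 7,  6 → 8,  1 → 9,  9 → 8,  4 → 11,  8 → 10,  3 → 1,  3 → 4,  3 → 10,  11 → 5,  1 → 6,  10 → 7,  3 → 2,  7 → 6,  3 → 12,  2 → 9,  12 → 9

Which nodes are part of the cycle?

DFS with gray/black marking from 10:
10 gray
  7 gray
    6 gray
      8 gray
        8→10: 10 is gray → back edge
Back edge closes the cycle 10 → 7 → 6 → 8 → 10; its vertices are {6, 7, 8, 10}.

6, 7, 8, 10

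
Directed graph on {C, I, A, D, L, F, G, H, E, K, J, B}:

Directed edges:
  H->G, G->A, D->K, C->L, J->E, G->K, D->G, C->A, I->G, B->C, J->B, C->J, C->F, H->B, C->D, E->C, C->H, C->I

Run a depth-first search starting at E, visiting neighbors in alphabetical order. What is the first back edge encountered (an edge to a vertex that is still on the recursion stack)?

B→C

DFS from E (visiting neighbors in alphabetical order); mark gray on enter, black on exit:
E gray
  C gray
    A gray
    A black
    D gray
      G gray
        G→A: A black — skip
        K gray
        K black
      G black
      D→K: K black — skip
    D black
    F gray
    F black
    H gray
      B gray
        B→C: C is gray → back edge
First back edge: B → C.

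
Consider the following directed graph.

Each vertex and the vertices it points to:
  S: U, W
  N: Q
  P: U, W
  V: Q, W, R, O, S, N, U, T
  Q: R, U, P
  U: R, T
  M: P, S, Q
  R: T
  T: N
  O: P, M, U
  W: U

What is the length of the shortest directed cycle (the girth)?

For each vertex v, BFS finds the shortest path from v back to v.
The shortest such closed walk is N → Q → R → T → N, length 4.

4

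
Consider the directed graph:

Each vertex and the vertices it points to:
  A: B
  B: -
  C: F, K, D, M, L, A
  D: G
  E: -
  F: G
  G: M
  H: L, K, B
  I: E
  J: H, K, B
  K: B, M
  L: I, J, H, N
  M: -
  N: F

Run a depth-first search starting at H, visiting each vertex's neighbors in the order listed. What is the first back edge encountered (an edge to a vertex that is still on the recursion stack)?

J->H

DFS from H (visiting each vertex's neighbors in the order listed); mark gray on enter, black on exit:
H gray
  L gray
    I gray
      E gray
      E black
    I black
    J gray
      J→H: H is gray → back edge
First back edge: J → H.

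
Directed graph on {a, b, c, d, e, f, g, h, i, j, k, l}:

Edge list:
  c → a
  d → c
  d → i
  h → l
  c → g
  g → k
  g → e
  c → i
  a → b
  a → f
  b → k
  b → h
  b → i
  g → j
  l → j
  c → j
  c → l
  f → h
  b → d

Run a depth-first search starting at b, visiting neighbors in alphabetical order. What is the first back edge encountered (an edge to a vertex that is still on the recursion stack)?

DFS from b (visiting neighbors in alphabetical order); mark gray on enter, black on exit:
b gray
  d gray
    c gray
      a gray
        a→b: b is gray → back edge
First back edge: a → b.

a→b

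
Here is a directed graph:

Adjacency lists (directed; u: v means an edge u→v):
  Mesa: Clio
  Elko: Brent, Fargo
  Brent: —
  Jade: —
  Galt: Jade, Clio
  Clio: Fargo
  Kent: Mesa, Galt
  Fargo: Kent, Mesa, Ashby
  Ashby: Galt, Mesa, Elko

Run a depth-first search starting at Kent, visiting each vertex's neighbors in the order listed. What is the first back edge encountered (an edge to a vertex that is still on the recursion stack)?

Fargo→Kent

DFS from Kent (visiting each vertex's neighbors in the order listed); mark gray on enter, black on exit:
Kent gray
  Mesa gray
    Clio gray
      Fargo gray
        Fargo→Kent: Kent is gray → back edge
First back edge: Fargo → Kent.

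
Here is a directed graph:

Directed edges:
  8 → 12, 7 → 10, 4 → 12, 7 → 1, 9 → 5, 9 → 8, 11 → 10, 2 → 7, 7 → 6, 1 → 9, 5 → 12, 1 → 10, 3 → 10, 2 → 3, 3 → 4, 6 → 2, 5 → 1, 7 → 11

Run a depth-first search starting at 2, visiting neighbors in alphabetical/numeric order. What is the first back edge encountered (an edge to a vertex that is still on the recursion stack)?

5->1

DFS from 2 (visiting neighbors in alphabetical/numeric order); mark gray on enter, black on exit:
2 gray
  3 gray
    4 gray
      12 gray
      12 black
    4 black
    10 gray
    10 black
  3 black
  7 gray
    1 gray
      9 gray
        5 gray
          5→1: 1 is gray → back edge
First back edge: 5 → 1.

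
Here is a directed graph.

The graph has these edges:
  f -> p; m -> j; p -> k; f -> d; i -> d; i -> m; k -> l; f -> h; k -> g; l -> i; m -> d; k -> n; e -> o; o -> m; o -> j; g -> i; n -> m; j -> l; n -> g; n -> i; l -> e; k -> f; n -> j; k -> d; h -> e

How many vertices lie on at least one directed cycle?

9

A vertex is on a directed cycle iff it belongs to a strongly connected component of size ≥ 2 (or has a self-loop).
The vertices on cycles are {e, f, i, j, k, l, m, o, p} — 9 in total.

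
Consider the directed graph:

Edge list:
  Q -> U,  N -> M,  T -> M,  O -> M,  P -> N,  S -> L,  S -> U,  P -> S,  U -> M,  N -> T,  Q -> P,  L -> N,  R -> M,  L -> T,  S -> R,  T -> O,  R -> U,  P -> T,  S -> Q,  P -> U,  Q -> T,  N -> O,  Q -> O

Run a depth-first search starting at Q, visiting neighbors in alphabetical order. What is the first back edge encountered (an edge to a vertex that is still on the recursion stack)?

S->Q

DFS from Q (visiting neighbors in alphabetical order); mark gray on enter, black on exit:
Q gray
  O gray
    M gray
    M black
  O black
  P gray
    N gray
      N→M: M black — skip
      N→O: O black — skip
      T gray
        T→M: M black — skip
        T→O: O black — skip
      T black
    N black
    S gray
      L gray
        L→N: N black — skip
        L→T: T black — skip
      L black
      S→Q: Q is gray → back edge
First back edge: S → Q.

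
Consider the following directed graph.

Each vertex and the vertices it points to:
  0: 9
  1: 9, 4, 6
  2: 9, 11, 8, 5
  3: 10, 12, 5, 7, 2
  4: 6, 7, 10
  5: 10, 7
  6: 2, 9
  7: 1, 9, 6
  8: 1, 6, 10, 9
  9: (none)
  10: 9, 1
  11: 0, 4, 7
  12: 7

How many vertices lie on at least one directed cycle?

A vertex is on a directed cycle iff it belongs to a strongly connected component of size ≥ 2 (or has a self-loop).
The vertices on cycles are {1, 2, 4, 5, 6, 7, 8, 10, 11} — 9 in total.

9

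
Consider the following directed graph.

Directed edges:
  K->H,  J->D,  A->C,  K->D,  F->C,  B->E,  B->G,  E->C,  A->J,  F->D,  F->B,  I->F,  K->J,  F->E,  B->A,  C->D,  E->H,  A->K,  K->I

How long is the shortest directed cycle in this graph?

5

For each vertex v, BFS finds the shortest path from v back to v.
The shortest such closed walk is I → F → B → A → K → I, length 5.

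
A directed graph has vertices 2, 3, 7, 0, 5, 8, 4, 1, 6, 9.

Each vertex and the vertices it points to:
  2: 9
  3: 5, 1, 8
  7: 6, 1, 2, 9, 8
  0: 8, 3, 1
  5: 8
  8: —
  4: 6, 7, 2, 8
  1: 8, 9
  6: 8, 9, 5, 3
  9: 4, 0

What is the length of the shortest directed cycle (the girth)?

For each vertex v, BFS finds the shortest path from v back to v.
The shortest such closed walk is 4 → 2 → 9 → 4, length 3.

3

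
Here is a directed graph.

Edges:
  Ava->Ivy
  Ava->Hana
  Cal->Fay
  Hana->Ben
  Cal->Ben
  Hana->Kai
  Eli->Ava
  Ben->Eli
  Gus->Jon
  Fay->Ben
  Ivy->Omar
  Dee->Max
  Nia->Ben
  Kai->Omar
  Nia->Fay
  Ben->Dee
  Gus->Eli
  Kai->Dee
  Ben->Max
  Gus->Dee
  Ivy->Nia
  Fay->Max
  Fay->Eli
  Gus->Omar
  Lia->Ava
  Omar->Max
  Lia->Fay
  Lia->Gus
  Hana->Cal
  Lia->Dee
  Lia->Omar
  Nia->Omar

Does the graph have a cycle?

DFS with white/gray/black marking, starting from Eli:
Eli gray
  Ava gray
    Ivy gray
      Nia gray
        Fay gray
          Max gray
          Max black
          Fay→Eli: Eli is gray → back edge
Back edge found, so a cycle exists: Eli → Ava → Ivy → Nia → Fay → Eli.

Yes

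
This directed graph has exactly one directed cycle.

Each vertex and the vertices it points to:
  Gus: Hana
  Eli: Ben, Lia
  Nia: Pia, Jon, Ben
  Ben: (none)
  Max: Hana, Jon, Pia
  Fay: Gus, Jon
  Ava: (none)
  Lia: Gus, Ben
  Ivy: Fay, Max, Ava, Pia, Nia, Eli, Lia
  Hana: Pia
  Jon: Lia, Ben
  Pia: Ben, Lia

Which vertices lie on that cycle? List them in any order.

Gus, Lia, Pia, Hana

DFS with gray/black marking from Gus:
Gus gray
  Hana gray
    Pia gray
      Ben gray
      Ben black
      Lia gray
        Lia→Gus: Gus is gray → back edge
Back edge closes the cycle Gus → Hana → Pia → Lia → Gus; its vertices are {Gus, Lia, Pia, Hana}.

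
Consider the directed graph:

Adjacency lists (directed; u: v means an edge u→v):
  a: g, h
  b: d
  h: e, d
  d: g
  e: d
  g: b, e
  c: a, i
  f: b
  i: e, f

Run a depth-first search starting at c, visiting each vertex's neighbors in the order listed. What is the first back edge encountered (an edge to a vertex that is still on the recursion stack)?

d->g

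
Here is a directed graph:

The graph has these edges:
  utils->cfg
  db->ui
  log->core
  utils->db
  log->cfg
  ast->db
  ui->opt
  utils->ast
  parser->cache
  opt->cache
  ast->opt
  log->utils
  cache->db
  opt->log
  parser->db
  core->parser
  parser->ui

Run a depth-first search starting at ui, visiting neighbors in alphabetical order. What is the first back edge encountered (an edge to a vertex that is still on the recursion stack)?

db→ui

DFS from ui (visiting neighbors in alphabetical order); mark gray on enter, black on exit:
ui gray
  opt gray
    cache gray
      db gray
        db→ui: ui is gray → back edge
First back edge: db → ui.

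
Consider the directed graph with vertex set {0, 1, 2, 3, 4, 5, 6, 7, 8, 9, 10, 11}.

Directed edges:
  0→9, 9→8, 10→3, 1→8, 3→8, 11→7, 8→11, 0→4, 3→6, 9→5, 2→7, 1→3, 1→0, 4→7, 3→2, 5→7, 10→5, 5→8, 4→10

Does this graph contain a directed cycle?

No

DFS with white/gray/black marking, starting from 2:
2 gray
  7 gray
  7 black
2 black
0 gray
  9 gray
    5 gray
      5→7: 7 black — skip
      8 gray
        11 gray
          11→7: 7 black — skip
        11 black
      8 black
    5 black
    9→8: 8 black — skip
  9 black
  4 gray
    10 gray
      3 gray
        6 gray
        6 black
        3→2: 2 black — skip
        3→8: 8 black — skip
      3 black
      10→5: 5 black — skip
    10 black
    4→7: 7 black — skip
  4 black
0 black
1 gray
  1→0: 0 black — skip
  1→3: 3 black — skip
  1→8: 8 black — skip
1 black
Every edge goes to a white or black vertex — no back edge, so the graph is acyclic.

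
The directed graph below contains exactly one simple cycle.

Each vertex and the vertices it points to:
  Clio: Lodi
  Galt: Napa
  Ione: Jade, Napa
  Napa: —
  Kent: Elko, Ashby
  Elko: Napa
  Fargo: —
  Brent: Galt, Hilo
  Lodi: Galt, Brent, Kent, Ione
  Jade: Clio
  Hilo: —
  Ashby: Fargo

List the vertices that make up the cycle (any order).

DFS with gray/black marking from Lodi:
Lodi gray
  Galt gray
    Napa gray
    Napa black
  Galt black
  Brent gray
    Brent→Galt: Galt black — skip
    Hilo gray
    Hilo black
  Brent black
  Kent gray
    Elko gray
      Elko→Napa: Napa black — skip
    Elko black
    Ashby gray
      Fargo gray
      Fargo black
    Ashby black
  Kent black
  Ione gray
    Jade gray
      Clio gray
        Clio→Lodi: Lodi is gray → back edge
Back edge closes the cycle Lodi → Ione → Jade → Clio → Lodi; its vertices are {Clio, Ione, Jade, Lodi}.

Clio, Ione, Jade, Lodi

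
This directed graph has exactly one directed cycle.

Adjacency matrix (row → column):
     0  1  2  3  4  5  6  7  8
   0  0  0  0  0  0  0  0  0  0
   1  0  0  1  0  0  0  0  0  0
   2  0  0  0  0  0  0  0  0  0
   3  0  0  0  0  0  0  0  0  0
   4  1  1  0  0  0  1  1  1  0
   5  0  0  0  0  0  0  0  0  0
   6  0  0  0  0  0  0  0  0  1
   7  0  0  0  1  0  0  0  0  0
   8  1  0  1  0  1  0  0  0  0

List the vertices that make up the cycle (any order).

DFS with gray/black marking from 4:
4 gray
  1 gray
    2 gray
    2 black
  1 black
  6 gray
    8 gray
      8→4: 4 is gray → back edge
Back edge closes the cycle 4 → 6 → 8 → 4; its vertices are {4, 6, 8}.

4, 6, 8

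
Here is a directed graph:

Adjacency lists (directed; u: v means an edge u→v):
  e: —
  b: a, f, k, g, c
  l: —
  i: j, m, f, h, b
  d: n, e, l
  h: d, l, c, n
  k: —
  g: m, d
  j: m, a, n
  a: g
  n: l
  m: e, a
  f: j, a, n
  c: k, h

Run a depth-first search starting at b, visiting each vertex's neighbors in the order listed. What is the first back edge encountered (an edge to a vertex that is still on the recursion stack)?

m→a

DFS from b (visiting each vertex's neighbors in the order listed); mark gray on enter, black on exit:
b gray
  a gray
    g gray
      m gray
        e gray
        e black
        m→a: a is gray → back edge
First back edge: m → a.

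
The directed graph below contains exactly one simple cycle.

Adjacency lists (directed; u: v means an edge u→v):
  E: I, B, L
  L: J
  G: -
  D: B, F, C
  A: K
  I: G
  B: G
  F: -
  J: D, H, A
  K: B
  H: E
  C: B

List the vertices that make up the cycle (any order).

E, H, J, L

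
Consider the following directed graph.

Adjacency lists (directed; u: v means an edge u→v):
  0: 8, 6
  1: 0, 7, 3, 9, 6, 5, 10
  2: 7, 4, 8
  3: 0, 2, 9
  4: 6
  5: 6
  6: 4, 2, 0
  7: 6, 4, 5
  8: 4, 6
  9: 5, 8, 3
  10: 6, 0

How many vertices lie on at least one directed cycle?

A vertex is on a directed cycle iff it belongs to a strongly connected component of size ≥ 2 (or has a self-loop).
The vertices on cycles are {0, 2, 3, 4, 5, 6, 7, 8, 9} — 9 in total.

9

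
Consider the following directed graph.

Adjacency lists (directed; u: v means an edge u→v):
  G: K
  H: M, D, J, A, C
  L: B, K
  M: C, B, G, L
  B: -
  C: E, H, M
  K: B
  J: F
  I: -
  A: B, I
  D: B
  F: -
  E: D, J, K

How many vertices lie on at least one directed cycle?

3

A vertex is on a directed cycle iff it belongs to a strongly connected component of size ≥ 2 (or has a self-loop).
The vertices on cycles are {C, H, M} — 3 in total.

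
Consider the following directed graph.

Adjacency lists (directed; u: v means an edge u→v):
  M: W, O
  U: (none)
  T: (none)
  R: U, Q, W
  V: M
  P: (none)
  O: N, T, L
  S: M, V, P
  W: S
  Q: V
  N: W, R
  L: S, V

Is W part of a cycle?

Yes

W is on a cycle iff W can reach itself via ≥1 edge.
W → S → M → W — yes.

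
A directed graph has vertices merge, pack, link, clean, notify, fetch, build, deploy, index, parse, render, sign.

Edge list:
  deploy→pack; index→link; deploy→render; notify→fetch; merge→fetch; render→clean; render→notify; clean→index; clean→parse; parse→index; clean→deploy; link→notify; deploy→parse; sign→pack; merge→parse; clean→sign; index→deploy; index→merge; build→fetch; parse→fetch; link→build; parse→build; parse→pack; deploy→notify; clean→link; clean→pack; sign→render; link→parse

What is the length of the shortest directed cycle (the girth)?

For each vertex v, BFS finds the shortest path from v back to v.
The shortest such closed walk is clean → deploy → render → clean, length 3.

3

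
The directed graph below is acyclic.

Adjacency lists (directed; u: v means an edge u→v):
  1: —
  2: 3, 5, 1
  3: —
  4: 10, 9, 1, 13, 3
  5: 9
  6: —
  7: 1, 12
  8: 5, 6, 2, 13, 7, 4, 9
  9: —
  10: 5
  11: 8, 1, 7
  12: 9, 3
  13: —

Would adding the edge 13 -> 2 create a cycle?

No

Adding 13→2 creates a cycle iff 2 can already reach 13.
Explore from 2: no path reaches 13. The graph stays acyclic.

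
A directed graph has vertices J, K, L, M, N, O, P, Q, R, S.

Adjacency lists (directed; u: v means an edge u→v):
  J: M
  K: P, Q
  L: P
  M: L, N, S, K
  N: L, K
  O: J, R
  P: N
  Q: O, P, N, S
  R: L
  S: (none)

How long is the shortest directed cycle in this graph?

3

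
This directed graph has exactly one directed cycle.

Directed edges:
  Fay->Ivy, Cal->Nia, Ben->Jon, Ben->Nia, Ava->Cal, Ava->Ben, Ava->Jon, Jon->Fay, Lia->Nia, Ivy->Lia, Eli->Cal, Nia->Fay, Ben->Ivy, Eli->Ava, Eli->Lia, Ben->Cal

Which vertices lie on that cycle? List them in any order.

Fay, Ivy, Lia, Nia

DFS with gray/black marking from Fay:
Fay gray
  Ivy gray
    Lia gray
      Nia gray
        Nia→Fay: Fay is gray → back edge
Back edge closes the cycle Fay → Ivy → Lia → Nia → Fay; its vertices are {Fay, Ivy, Lia, Nia}.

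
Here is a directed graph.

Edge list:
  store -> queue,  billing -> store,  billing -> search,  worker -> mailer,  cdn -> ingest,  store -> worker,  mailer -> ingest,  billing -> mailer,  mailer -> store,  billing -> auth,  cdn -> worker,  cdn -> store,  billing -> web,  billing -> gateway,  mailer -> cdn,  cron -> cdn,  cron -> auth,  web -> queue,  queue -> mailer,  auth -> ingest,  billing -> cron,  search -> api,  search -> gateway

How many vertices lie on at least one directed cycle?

A vertex is on a directed cycle iff it belongs to a strongly connected component of size ≥ 2 (or has a self-loop).
The vertices on cycles are {cdn, queue, store, mailer, worker} — 5 in total.

5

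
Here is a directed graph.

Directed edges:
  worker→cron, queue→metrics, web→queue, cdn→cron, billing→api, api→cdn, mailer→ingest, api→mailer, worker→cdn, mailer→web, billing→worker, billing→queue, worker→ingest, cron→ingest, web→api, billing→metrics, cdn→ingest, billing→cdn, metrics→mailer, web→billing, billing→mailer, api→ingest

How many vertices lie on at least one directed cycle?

6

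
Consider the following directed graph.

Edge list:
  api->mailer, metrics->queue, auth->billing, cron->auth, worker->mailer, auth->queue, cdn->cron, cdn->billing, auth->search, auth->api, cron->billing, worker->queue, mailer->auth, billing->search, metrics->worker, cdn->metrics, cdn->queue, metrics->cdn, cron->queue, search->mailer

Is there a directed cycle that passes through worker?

No

worker lies on a cycle iff there is a path from worker back to itself.
Exploring from worker, it never reaches itself; equivalently, its strongly connected component is a singleton.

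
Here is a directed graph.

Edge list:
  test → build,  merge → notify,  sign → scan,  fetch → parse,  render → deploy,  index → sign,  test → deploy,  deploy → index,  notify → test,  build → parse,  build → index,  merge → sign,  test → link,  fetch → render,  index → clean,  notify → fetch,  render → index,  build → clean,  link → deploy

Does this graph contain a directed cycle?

DFS with white/gray/black marking, starting from render:
render gray
  deploy gray
    index gray
      sign gray
        scan gray
        scan black
      sign black
      clean gray
      clean black
    index black
  deploy black
  render→index: index black — skip
render black
notify gray
  test gray
    build gray
      parse gray
      parse black
      build→clean: clean black — skip
      build→index: index black — skip
    build black
    link gray
      link→deploy: deploy black — skip
    link black
    test→deploy: deploy black — skip
  test black
  fetch gray
    fetch→parse: parse black — skip
    fetch→render: render black — skip
  fetch black
notify black
merge gray
  merge→notify: notify black — skip
  merge→sign: sign black — skip
merge black
Every edge goes to a white or black vertex — no back edge, so the graph is acyclic.

No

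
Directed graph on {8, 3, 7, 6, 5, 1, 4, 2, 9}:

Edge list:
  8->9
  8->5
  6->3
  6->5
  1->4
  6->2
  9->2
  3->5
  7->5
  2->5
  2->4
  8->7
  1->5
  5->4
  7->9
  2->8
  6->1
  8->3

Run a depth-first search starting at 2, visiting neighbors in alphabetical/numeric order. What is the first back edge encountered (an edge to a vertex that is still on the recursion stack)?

9->2

DFS from 2 (visiting neighbors in alphabetical/numeric order); mark gray on enter, black on exit:
2 gray
  4 gray
  4 black
  5 gray
    5→4: 4 black — skip
  5 black
  8 gray
    3 gray
      3→5: 5 black — skip
    3 black
    8→5: 5 black — skip
    7 gray
      7→5: 5 black — skip
      9 gray
        9→2: 2 is gray → back edge
First back edge: 9 → 2.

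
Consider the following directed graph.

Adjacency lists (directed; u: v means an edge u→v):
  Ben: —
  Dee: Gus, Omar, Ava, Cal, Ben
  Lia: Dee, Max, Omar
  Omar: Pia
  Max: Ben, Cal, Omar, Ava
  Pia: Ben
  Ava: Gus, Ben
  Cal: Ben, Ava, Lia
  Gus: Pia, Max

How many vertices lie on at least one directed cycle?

A vertex is on a directed cycle iff it belongs to a strongly connected component of size ≥ 2 (or has a self-loop).
The vertices on cycles are {Ava, Cal, Dee, Gus, Lia, Max} — 6 in total.

6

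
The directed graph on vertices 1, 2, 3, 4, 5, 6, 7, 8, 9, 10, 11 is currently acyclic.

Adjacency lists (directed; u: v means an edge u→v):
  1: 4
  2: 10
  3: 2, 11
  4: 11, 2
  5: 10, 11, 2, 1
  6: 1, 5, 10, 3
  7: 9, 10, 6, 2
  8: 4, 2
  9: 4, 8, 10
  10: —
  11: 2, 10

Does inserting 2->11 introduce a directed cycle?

Yes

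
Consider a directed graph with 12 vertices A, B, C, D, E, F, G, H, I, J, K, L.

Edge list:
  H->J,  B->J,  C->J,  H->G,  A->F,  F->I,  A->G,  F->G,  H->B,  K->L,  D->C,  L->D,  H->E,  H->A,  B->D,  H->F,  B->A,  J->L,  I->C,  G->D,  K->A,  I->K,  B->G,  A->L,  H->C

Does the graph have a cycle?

Yes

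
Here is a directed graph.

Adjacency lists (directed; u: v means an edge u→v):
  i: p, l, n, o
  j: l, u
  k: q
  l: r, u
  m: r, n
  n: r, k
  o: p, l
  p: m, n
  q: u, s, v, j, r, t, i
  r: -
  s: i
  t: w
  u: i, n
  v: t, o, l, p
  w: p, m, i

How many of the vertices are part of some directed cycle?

A vertex is on a directed cycle iff it belongs to a strongly connected component of size ≥ 2 (or has a self-loop).
The vertices on cycles are {i, j, k, l, m, n, o, p, q, s, t, u, v, w} — 14 in total.

14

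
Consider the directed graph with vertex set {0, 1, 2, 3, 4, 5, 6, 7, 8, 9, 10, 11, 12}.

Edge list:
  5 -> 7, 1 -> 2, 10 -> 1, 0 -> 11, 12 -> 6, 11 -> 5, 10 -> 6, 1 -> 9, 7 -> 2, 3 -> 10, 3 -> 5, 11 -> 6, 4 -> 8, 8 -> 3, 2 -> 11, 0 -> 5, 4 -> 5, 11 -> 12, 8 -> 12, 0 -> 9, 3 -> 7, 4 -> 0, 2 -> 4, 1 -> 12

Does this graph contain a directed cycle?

Yes

DFS with white/gray/black marking, starting from 3:
3 gray
  5 gray
    7 gray
      2 gray
        4 gray
          4→5: 5 is gray → back edge
Back edge found, so a cycle exists: 5 → 7 → 2 → 4 → 5.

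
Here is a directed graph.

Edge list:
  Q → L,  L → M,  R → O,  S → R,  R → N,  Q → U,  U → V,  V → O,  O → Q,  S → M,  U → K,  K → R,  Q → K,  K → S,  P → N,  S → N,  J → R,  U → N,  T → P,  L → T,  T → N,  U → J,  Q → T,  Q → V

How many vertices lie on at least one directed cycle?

8

A vertex is on a directed cycle iff it belongs to a strongly connected component of size ≥ 2 (or has a self-loop).
The vertices on cycles are {J, K, O, Q, R, S, U, V} — 8 in total.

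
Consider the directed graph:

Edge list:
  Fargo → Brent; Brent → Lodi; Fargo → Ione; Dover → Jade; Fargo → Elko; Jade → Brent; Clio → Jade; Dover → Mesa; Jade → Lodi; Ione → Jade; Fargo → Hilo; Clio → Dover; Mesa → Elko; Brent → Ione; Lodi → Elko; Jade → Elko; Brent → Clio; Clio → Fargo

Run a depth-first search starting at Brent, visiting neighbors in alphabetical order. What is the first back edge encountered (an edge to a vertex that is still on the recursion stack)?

Jade→Brent

DFS from Brent (visiting neighbors in alphabetical order); mark gray on enter, black on exit:
Brent gray
  Clio gray
    Dover gray
      Jade gray
        Jade→Brent: Brent is gray → back edge
First back edge: Jade → Brent.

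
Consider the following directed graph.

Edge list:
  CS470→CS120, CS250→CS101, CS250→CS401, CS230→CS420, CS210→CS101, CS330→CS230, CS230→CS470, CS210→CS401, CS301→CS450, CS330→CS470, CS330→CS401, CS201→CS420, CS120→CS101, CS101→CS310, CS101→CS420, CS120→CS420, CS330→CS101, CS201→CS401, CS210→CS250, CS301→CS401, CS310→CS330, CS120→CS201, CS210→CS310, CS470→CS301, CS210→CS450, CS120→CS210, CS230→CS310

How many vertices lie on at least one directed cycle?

A vertex is on a directed cycle iff it belongs to a strongly connected component of size ≥ 2 (or has a self-loop).
The vertices on cycles are {CS101, CS120, CS210, CS230, CS250, CS310, CS330, CS470} — 8 in total.

8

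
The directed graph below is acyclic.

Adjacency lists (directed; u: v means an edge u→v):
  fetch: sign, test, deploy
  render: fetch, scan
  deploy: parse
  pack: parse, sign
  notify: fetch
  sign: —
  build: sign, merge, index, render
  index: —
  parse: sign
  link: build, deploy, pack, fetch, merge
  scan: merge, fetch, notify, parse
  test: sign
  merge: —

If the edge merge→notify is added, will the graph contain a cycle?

No

Adding merge→notify creates a cycle iff notify can already reach merge.
Explore from notify: no path reaches merge. The graph stays acyclic.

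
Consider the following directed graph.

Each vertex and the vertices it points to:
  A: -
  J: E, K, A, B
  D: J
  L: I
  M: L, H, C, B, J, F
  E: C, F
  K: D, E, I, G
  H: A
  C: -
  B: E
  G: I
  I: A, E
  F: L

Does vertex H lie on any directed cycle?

H lies on a cycle iff there is a path from H back to itself.
Exploring from H, it never reaches itself; equivalently, its strongly connected component is a singleton.

No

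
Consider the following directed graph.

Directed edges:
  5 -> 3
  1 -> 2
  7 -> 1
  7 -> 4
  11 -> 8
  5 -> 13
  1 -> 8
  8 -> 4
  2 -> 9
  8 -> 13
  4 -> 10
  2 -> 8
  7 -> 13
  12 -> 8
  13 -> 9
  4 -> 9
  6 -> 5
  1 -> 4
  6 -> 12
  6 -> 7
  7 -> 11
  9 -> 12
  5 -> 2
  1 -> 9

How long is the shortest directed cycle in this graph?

4

For each vertex v, BFS finds the shortest path from v back to v.
The shortest such closed walk is 4 → 9 → 12 → 8 → 4, length 4.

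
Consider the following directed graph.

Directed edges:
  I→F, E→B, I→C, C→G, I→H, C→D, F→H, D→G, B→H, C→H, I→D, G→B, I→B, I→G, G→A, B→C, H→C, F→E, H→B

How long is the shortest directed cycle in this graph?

2

For each vertex v, BFS finds the shortest path from v back to v.
The shortest such closed walk is B → H → B, length 2.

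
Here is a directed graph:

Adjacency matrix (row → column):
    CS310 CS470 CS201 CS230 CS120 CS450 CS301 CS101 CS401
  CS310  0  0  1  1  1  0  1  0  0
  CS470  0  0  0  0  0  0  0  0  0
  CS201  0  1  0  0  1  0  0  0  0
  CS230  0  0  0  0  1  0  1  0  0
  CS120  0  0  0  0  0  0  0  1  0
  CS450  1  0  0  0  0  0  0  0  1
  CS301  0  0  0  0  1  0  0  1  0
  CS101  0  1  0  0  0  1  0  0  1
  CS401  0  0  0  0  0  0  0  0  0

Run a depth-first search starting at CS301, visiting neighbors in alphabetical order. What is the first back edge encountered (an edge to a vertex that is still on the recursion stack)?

DFS from CS301 (visiting neighbors in alphabetical order); mark gray on enter, black on exit:
CS301 gray
  CS101 gray
    CS401 gray
    CS401 black
    CS450 gray
      CS310 gray
        CS120 gray
          CS120→CS101: CS101 is gray → back edge
First back edge: CS120 → CS101.

CS120→CS101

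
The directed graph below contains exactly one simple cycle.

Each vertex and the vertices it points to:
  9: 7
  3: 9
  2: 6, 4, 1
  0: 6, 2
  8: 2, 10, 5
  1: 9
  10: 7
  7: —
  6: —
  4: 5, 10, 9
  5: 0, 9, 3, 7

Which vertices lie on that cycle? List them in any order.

DFS with gray/black marking from 5:
5 gray
  0 gray
    6 gray
    6 black
    2 gray
      2→6: 6 black — skip
      4 gray
        4→5: 5 is gray → back edge
Back edge closes the cycle 5 → 0 → 2 → 4 → 5; its vertices are {0, 2, 4, 5}.

0, 2, 4, 5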